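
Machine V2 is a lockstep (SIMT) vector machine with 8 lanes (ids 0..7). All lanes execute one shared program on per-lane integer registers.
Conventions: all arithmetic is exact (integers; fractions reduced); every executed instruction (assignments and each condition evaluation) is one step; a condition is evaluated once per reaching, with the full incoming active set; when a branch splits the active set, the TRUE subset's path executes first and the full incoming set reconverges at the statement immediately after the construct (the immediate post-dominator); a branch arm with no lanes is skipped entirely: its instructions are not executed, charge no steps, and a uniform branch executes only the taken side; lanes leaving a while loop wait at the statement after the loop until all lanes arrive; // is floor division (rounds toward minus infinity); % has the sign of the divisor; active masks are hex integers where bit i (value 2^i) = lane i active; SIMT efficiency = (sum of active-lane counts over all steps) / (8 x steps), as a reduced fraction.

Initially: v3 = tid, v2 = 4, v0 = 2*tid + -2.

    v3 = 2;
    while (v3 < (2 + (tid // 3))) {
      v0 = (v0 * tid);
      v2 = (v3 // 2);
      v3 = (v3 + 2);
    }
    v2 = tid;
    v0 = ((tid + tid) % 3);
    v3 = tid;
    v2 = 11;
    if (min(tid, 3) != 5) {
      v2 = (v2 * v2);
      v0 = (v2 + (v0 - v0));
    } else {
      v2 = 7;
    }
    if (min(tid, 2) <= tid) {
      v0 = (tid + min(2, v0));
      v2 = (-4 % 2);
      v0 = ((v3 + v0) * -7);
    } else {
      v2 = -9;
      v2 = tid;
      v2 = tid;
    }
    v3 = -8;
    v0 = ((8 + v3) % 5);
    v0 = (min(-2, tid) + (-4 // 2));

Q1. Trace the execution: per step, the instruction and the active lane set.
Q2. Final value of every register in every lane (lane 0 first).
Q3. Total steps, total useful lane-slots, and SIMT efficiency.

step 0: v3 <- 2                      0xff
step 1: eval (v3 < (2 + (tid // 3))) 0xff
step 2: v0 <- (v0 * tid)             0xf8
step 3: v2 <- (v3 // 2)              0xf8
step 4: v3 <- (v3 + 2)               0xf8
step 5: eval (v3 < (2 + (tid // 3))) 0xf8
step 6: v2 <- tid                    0xff
step 7: v0 <- ((tid + tid) % 3)      0xff
step 8: v3 <- tid                    0xff
step 9: v2 <- 11                     0xff
step 10: eval (min(tid, 3) != 5)      0xff
step 11: v2 <- (v2 * v2)              0xff
step 12: v0 <- (v2 + (v0 - v0))       0xff
step 13: eval (min(tid, 2) <= tid)    0xff
step 14: v0 <- (tid + min(2, v0))     0xff
step 15: v2 <- (-4 % 2)               0xff
step 16: v0 <- ((v3 + v0) * -7)       0xff
step 17: v3 <- -8                     0xff
step 18: v0 <- ((8 + v3) % 5)         0xff
step 19: v0 <- (min(-2, tid) + (-4 // 2)) 0xff

Answer: 20 steps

v3: -8,-8,-8,-8,-8,-8,-8,-8
v2: 0,0,0,0,0,0,0,0
v0: -4,-4,-4,-4,-4,-4,-4,-4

steps = 20; useful = 148; efficiency = 148/160 = 37/40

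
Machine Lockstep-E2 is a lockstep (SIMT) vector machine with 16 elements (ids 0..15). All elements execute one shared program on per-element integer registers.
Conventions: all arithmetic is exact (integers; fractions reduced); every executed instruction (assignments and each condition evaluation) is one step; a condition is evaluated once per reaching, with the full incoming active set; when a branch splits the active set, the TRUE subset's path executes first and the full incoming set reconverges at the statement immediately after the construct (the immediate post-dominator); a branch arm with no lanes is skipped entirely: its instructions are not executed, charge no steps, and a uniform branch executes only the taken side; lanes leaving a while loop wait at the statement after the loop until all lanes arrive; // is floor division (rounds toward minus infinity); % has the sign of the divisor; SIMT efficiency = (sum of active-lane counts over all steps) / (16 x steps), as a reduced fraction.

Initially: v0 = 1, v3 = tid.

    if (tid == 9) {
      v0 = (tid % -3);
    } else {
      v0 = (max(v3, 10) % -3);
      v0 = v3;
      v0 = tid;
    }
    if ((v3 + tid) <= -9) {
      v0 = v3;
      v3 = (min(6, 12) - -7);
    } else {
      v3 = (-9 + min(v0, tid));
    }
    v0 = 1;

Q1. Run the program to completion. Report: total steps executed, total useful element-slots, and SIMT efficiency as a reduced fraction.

Answer: 8 steps, 110 useful, 55/64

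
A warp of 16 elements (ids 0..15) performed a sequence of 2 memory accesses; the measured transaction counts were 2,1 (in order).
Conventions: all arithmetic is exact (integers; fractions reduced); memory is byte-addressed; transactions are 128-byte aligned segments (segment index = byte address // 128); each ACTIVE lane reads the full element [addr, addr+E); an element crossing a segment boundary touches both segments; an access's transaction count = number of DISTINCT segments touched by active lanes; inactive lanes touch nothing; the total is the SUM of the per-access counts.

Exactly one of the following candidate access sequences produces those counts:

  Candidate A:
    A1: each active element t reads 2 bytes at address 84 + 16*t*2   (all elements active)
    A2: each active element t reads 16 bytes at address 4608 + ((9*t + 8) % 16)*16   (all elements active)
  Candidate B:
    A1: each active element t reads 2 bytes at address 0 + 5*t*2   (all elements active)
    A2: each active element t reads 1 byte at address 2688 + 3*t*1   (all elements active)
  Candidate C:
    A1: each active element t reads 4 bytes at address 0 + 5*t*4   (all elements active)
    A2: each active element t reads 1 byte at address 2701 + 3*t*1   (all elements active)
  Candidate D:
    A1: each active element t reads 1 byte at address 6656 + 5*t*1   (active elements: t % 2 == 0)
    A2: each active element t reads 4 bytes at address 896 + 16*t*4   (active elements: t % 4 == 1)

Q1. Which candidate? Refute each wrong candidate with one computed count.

A: A1 gives 5 transactions, not 2
C: A1 gives 3 transactions, not 2
D: A1 gives 1 transaction, not 2
B: all counts match (2,1)

Answer: B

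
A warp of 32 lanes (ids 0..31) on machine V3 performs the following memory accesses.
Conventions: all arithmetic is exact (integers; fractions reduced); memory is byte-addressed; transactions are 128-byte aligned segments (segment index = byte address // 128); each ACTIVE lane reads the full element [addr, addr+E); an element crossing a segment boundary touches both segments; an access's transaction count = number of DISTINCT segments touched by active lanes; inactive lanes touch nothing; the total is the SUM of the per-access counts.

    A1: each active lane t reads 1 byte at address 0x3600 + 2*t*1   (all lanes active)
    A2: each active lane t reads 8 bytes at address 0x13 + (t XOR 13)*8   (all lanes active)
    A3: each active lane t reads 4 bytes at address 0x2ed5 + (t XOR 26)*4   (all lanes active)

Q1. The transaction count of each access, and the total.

A1: 1 transaction
A2: 3 transactions
A3: 2 transactions

Answer: 1,3,2; total 6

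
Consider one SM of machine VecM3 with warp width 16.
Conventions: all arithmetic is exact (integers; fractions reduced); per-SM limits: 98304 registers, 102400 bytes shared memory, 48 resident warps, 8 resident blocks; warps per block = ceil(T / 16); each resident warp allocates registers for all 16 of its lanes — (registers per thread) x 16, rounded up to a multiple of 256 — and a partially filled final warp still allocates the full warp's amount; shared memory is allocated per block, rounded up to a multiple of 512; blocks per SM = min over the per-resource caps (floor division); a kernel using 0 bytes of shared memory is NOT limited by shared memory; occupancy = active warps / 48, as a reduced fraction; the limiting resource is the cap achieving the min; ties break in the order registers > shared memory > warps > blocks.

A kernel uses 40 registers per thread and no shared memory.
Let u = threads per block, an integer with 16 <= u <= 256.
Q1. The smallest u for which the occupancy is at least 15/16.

Answer: u = 81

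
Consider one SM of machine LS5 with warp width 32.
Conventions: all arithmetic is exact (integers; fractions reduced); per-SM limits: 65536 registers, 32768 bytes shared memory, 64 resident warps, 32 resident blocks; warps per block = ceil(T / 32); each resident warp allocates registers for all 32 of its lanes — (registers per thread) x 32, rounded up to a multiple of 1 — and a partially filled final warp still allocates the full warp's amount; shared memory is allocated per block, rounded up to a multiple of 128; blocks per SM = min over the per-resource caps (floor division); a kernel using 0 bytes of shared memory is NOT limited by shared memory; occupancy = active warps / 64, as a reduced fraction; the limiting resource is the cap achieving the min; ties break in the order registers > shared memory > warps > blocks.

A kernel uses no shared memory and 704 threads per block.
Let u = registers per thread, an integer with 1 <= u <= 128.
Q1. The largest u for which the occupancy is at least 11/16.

Answer: u = 46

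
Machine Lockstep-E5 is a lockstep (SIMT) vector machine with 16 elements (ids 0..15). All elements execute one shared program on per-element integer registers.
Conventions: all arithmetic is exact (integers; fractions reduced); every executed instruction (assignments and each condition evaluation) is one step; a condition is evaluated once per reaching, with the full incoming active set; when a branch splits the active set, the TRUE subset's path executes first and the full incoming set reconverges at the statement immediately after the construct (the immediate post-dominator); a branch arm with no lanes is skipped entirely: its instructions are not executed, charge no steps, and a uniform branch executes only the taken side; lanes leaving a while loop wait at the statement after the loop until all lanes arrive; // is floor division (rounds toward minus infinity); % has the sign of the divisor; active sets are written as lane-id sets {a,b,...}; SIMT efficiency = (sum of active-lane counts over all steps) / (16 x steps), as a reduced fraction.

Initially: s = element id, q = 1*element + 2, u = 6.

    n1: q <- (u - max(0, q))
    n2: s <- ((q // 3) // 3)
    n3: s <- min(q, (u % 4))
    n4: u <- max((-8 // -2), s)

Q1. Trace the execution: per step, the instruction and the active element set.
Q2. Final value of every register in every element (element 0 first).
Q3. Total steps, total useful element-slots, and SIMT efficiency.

step 0: q <- (u - max(0, q))         {0,1,2,3,4,5,6,7,8,9,10,11,12,13,14,15}
step 1: s <- ((q // 3) // 3)         {0,1,2,3,4,5,6,7,8,9,10,11,12,13,14,15}
step 2: s <- min(q, (u % 4))         {0,1,2,3,4,5,6,7,8,9,10,11,12,13,14,15}
step 3: u <- max((-8 // -2), s)      {0,1,2,3,4,5,6,7,8,9,10,11,12,13,14,15}

Answer: 4 steps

s: 2,2,2,1,0,-1,-2,-3,-4,-5,-6,-7,-8,-9,-10,-11
q: 4,3,2,1,0,-1,-2,-3,-4,-5,-6,-7,-8,-9,-10,-11
u: 4,4,4,4,4,4,4,4,4,4,4,4,4,4,4,4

steps = 4; useful = 64; efficiency = 64/64 = 1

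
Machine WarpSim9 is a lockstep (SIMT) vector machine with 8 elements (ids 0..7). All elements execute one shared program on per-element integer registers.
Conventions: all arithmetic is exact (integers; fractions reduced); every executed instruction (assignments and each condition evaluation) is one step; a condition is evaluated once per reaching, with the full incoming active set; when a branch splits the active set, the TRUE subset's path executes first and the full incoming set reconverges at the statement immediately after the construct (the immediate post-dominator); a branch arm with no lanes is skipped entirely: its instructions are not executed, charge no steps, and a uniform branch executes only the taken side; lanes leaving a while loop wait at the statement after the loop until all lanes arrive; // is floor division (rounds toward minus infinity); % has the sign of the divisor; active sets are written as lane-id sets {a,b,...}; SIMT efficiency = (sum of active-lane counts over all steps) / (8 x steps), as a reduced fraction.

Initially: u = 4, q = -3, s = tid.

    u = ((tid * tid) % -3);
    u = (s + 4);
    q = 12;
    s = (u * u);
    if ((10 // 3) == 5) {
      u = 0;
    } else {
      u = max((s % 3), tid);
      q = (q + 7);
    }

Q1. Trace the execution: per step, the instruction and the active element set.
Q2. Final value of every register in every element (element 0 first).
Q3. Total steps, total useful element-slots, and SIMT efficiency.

step 0: u <- ((tid * tid) % -3)      {0,1,2,3,4,5,6,7}
step 1: u <- (s + 4)                 {0,1,2,3,4,5,6,7}
step 2: q <- 12                      {0,1,2,3,4,5,6,7}
step 3: s <- (u * u)                 {0,1,2,3,4,5,6,7}
step 4: eval ((10 // 3) == 5)        {0,1,2,3,4,5,6,7}
step 5: u <- max((s % 3), tid)       {0,1,2,3,4,5,6,7}
step 6: q <- (q + 7)                 {0,1,2,3,4,5,6,7}

Answer: 7 steps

u: 1,1,2,3,4,5,6,7
q: 19,19,19,19,19,19,19,19
s: 16,25,36,49,64,81,100,121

steps = 7; useful = 56; efficiency = 56/56 = 1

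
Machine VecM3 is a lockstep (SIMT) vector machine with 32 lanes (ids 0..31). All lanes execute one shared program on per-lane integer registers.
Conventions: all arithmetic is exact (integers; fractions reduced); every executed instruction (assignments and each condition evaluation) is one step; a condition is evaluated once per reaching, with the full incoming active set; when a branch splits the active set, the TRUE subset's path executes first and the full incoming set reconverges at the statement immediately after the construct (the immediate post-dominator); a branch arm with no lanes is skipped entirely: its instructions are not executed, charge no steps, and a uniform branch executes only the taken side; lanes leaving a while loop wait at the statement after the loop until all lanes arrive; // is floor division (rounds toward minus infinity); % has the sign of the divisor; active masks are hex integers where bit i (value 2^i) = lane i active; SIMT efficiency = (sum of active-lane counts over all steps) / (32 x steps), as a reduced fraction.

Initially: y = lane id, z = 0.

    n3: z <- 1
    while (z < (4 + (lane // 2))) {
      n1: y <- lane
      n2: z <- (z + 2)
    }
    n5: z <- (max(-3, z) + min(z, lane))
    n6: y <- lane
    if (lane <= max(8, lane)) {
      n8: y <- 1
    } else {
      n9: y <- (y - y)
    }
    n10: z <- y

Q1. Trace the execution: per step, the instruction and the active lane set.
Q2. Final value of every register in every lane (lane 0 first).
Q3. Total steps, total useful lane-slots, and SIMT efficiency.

step 0: z <- 1                       0xffffffff
step 1: eval (z < (4 + (lane // 2))) 0xffffffff
step 2: y <- lane                    0xffffffff
step 3: z <- (z + 2)                 0xffffffff
step 4: eval (z < (4 + (lane // 2))) 0xffffffff
step 5: y <- lane                    0xffffffff
step 6: z <- (z + 2)                 0xffffffff
step 7: eval (z < (4 + (lane // 2))) 0xffffffff
step 8: y <- lane                    0xfffffff0
step 9: z <- (z + 2)                 0xfffffff0
step 10: eval (z < (4 + (lane // 2))) 0xfffffff0
step 11: y <- lane                    0xffffff00
step 12: z <- (z + 2)                 0xffffff00
step 13: eval (z < (4 + (lane // 2))) 0xffffff00
step 14: y <- lane                    0xfffff000
step 15: z <- (z + 2)                 0xfffff000
step 16: eval (z < (4 + (lane // 2))) 0xfffff000
step 17: y <- lane                    0xffff0000
step 18: z <- (z + 2)                 0xffff0000
step 19: eval (z < (4 + (lane // 2))) 0xffff0000
step 20: y <- lane                    0xfff00000
step 21: z <- (z + 2)                 0xfff00000
step 22: eval (z < (4 + (lane // 2))) 0xfff00000
step 23: y <- lane                    0xff000000
step 24: z <- (z + 2)                 0xff000000
step 25: eval (z < (4 + (lane // 2))) 0xff000000
step 26: y <- lane                    0xf0000000
step 27: z <- (z + 2)                 0xf0000000
step 28: eval (z < (4 + (lane // 2))) 0xf0000000
step 29: z <- (max(-3, z) + min(z, lane)) 0xffffffff
step 30: y <- lane                    0xffffffff
step 31: eval (lane <= max(8, lane))  0xffffffff
step 32: y <- 1                       0xffffffff
step 33: z <- y                       0xffffffff

Answer: 34 steps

y: 1,1,1,1,1,1,1,1,1,1,1,1,1,1,1,1,1,1,1,1,1,1,1,1,1,1,1,1,1,1,1,1
z: 1,1,1,1,1,1,1,1,1,1,1,1,1,1,1,1,1,1,1,1,1,1,1,1,1,1,1,1,1,1,1,1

steps = 34; useful = 752; efficiency = 752/1088 = 47/68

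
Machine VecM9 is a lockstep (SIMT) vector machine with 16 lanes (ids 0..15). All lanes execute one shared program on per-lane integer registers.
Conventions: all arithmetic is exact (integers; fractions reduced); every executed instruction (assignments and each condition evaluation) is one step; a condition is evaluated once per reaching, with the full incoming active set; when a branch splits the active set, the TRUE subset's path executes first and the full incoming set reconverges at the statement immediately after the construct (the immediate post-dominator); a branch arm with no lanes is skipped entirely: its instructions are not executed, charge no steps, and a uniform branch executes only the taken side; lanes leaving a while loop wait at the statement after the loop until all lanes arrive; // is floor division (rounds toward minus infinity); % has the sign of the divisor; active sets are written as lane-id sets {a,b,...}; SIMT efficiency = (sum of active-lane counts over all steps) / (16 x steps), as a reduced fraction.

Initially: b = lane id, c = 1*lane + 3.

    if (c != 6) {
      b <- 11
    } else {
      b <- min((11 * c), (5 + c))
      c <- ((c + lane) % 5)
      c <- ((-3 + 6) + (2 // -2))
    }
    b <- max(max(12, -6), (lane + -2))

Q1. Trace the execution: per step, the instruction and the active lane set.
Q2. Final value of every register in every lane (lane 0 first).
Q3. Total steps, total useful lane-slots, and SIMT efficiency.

step 0: eval (c != 6)                {0,1,2,3,4,5,6,7,8,9,10,11,12,13,14,15}
step 1: b <- 11                      {0,1,2,4,5,6,7,8,9,10,11,12,13,14,15}
step 2: b <- min((11 * c), (5 + c))  {3}
step 3: c <- ((c + lane) % 5)        {3}
step 4: c <- ((-3 + 6) + (2 // -2))  {3}
step 5: b <- max(max(12, -6), (lane + -2)) {0,1,2,3,4,5,6,7,8,9,10,11,12,13,14,15}

Answer: 6 steps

b: 12,12,12,12,12,12,12,12,12,12,12,12,12,12,12,13
c: 3,4,5,2,7,8,9,10,11,12,13,14,15,16,17,18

steps = 6; useful = 50; efficiency = 50/96 = 25/48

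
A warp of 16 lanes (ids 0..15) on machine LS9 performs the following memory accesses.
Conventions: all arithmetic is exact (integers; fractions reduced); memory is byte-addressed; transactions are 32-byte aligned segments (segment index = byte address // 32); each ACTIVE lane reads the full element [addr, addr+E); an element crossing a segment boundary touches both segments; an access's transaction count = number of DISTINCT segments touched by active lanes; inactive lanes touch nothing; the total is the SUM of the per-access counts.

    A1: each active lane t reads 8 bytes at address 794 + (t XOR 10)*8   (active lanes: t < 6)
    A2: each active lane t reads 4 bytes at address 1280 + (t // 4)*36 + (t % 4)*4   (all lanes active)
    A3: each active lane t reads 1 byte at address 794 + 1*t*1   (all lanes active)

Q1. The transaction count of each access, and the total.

A1: 3 transactions
A2: 4 transactions
A3: 2 transactions

Answer: 3,4,2; total 9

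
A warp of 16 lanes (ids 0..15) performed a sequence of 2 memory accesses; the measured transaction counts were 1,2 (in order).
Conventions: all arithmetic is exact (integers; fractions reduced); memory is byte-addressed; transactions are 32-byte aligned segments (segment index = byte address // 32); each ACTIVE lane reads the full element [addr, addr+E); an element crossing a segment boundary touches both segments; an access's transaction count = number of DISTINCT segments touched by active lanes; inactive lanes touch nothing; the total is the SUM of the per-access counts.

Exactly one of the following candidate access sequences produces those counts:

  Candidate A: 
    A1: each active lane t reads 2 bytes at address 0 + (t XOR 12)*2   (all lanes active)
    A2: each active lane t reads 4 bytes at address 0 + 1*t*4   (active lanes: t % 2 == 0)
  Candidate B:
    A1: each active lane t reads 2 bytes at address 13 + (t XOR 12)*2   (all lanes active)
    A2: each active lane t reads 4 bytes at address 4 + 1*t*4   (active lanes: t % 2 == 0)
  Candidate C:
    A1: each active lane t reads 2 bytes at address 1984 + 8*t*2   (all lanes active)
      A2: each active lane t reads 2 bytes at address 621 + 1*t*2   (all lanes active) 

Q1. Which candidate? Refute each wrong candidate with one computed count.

B: A1 gives 2 transactions, not 1
C: A1 gives 8 transactions, not 1
A: all counts match (1,2)

Answer: A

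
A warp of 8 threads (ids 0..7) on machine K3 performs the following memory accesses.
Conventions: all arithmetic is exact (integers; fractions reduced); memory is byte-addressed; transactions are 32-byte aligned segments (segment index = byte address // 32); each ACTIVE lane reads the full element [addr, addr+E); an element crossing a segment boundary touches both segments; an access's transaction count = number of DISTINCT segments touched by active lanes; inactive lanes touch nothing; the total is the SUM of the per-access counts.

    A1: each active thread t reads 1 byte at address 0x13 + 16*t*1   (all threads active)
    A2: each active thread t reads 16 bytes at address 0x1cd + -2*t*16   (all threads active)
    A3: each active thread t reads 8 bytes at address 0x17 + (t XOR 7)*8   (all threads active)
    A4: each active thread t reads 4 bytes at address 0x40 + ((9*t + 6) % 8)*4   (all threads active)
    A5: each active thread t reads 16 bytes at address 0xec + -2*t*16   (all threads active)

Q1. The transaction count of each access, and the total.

A1: 5 transactions
A2: 8 transactions
A3: 3 transactions
A4: 1 transaction
A5: 8 transactions

Answer: 5,8,3,1,8; total 25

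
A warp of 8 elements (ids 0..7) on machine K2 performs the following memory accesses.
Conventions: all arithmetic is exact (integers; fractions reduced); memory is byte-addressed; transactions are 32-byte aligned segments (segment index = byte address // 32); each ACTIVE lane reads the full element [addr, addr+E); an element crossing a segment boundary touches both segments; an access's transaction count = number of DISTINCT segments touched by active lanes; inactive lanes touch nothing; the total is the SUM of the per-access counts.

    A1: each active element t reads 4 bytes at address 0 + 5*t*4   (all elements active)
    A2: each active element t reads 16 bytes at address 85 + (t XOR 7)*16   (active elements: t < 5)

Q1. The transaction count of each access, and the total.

A1: 5 transactions
A2: 3 transactions

Answer: 5,3; total 8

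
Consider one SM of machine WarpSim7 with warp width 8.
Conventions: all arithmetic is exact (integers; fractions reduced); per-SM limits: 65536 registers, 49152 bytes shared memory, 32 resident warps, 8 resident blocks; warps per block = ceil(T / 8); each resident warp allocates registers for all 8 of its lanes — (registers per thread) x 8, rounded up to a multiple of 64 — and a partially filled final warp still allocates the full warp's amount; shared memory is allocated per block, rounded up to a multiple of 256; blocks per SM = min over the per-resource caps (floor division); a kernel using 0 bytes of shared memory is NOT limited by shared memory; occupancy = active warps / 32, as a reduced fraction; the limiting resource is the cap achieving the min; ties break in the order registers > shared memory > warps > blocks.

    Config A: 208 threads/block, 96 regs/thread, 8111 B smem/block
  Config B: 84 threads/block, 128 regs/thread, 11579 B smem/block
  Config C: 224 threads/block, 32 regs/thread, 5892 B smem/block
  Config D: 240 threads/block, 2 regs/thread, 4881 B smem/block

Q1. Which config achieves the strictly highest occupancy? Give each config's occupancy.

occupancies: A 13/16, B 11/16, C 7/8, D 15/16

Answer: D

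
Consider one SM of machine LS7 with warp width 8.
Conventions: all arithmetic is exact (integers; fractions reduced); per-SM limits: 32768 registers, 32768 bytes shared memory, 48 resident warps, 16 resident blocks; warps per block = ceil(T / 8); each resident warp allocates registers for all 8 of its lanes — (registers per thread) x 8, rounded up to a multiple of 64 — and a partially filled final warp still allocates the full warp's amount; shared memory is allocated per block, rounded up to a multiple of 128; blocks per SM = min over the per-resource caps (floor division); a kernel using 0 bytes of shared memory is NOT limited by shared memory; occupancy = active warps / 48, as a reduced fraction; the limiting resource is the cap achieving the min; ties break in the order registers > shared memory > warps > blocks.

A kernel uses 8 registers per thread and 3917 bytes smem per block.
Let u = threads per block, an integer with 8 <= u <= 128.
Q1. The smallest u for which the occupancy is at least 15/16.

Answer: u = 41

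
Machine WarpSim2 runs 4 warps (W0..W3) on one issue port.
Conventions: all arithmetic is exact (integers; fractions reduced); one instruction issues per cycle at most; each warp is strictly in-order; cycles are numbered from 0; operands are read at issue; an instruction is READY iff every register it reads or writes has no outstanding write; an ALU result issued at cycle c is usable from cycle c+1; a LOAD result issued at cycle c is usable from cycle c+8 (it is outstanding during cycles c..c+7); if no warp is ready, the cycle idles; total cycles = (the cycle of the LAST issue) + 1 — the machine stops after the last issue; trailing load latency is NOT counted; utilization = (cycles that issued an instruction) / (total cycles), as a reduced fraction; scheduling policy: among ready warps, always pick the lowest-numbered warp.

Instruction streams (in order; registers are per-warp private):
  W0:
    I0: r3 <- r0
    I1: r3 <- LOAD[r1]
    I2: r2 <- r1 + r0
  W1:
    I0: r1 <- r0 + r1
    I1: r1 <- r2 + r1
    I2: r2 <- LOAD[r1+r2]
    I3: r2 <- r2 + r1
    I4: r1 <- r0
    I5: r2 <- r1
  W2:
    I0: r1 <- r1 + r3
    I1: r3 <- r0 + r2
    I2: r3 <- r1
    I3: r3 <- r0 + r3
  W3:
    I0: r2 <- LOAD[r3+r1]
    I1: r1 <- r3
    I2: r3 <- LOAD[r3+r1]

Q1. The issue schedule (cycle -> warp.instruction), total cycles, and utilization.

cycle 0: W0.I0
cycle 1: W0.I1
cycle 2: W0.I2
cycle 3: W1.I0
cycle 4: W1.I1
cycle 5: W1.I2
cycle 6: W2.I0
cycle 7: W2.I1
cycle 8: W2.I2
cycle 9: W2.I3
cycle 10: W3.I0
cycle 11: W3.I1
cycle 12: W3.I2
cycle 13: W1.I3
cycle 14: W1.I4
cycle 15: W1.I5

Answer: 16 cycles, utilization 1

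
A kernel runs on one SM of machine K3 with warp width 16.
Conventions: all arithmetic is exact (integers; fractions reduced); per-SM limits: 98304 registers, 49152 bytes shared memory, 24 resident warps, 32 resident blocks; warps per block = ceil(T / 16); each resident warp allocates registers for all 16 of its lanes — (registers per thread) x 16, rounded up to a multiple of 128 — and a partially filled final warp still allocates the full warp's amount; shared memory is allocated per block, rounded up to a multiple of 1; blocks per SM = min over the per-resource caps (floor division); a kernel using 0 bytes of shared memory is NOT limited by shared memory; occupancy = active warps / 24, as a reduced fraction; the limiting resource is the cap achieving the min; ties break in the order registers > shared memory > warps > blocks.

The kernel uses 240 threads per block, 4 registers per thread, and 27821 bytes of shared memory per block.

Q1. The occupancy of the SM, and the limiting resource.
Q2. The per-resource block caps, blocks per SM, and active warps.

Answer: occupancy 5/8, limited by shared memory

registers: 51 blocks
shared memory: 1 block
warps: 1 block
blocks: 32 blocks

Answer: 1 block, 15 active warps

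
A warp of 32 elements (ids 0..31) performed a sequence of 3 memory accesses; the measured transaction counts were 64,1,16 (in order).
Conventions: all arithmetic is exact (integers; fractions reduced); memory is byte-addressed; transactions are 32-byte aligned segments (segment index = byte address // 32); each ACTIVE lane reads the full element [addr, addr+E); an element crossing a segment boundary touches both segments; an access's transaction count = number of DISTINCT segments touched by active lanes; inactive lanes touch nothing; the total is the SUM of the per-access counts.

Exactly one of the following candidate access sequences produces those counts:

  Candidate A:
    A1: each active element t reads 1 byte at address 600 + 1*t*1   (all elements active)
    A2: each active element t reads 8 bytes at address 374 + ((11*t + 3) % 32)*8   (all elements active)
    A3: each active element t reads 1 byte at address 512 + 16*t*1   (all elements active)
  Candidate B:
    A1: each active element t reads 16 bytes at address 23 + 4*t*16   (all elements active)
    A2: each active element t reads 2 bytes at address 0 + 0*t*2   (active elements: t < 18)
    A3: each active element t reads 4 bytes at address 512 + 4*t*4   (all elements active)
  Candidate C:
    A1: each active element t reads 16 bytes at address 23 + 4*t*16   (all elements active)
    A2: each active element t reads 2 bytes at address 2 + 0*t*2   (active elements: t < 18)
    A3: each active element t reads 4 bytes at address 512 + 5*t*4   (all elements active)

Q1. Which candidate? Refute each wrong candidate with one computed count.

A: A1 gives 2 transactions, not 64
C: A3 gives 20 transactions, not 16
B: all counts match (64,1,16)

Answer: B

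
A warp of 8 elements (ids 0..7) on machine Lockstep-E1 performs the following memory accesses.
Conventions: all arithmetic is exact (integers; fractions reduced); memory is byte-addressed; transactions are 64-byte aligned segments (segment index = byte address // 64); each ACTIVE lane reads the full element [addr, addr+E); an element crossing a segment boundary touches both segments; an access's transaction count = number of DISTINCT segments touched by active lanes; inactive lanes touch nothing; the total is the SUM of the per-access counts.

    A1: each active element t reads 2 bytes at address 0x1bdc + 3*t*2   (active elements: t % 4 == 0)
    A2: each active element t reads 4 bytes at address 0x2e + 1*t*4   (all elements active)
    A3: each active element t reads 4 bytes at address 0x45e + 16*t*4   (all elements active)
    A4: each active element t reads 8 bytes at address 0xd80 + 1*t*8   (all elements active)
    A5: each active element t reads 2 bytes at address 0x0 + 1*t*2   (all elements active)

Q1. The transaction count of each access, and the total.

A1: 1 transaction
A2: 2 transactions
A3: 8 transactions
A4: 1 transaction
A5: 1 transaction

Answer: 1,2,8,1,1; total 13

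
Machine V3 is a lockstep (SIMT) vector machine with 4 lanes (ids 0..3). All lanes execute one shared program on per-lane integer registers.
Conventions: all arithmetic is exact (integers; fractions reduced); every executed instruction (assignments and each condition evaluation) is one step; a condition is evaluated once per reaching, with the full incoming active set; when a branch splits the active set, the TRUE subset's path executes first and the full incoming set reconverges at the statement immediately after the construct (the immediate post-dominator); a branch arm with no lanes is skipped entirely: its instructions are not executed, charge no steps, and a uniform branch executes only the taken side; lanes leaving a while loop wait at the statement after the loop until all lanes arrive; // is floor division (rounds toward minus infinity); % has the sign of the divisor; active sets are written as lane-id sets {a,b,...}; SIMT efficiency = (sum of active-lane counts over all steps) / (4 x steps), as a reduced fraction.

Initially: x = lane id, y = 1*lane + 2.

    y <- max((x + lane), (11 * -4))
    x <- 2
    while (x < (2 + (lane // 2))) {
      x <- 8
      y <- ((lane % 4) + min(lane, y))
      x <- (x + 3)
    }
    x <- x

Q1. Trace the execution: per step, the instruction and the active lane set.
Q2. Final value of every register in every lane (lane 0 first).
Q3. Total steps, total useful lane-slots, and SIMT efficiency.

step 0: y <- max((x + lane), (11 * -4)) {0,1,2,3}
step 1: x <- 2                       {0,1,2,3}
step 2: eval (x < (2 + (lane // 2))) {0,1,2,3}
step 3: x <- 8                       {2,3}
step 4: y <- ((lane % 4) + min(lane, y)) {2,3}
step 5: x <- (x + 3)                 {2,3}
step 6: eval (x < (2 + (lane // 2))) {2,3}
step 7: x <- x                       {0,1,2,3}

Answer: 8 steps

x: 2,2,11,11
y: 0,2,4,6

steps = 8; useful = 24; efficiency = 24/32 = 3/4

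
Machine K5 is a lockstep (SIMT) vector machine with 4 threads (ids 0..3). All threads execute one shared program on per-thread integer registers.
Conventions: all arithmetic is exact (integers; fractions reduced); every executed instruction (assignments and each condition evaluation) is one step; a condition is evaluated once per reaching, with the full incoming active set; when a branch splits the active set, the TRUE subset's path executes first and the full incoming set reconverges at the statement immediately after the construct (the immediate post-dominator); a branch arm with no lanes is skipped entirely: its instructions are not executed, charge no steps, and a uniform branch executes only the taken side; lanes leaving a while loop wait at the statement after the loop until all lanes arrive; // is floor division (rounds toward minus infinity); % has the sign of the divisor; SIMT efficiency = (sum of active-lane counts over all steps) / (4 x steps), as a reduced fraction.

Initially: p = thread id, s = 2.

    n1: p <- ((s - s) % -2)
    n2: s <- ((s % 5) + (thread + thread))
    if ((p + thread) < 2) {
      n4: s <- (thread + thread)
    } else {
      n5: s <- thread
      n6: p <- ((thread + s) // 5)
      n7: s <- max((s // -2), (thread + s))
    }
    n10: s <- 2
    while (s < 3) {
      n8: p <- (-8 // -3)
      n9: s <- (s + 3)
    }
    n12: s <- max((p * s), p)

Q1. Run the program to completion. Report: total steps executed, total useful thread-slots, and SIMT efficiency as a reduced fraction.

Answer: 13 steps, 44 useful, 11/13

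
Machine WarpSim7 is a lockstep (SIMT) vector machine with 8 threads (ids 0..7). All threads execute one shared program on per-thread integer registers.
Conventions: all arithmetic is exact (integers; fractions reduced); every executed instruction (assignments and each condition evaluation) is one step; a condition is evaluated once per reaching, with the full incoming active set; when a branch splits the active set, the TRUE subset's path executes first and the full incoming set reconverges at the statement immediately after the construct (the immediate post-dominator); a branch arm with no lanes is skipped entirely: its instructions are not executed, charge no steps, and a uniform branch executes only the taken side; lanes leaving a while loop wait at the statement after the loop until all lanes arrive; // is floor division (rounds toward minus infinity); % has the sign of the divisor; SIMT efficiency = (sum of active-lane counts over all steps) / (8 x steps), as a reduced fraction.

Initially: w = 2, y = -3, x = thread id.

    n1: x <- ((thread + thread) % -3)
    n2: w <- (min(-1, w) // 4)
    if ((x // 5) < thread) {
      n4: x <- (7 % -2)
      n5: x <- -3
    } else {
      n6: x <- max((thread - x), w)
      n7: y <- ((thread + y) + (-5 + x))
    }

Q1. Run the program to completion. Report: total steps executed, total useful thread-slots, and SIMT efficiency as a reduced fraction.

Answer: 7 steps, 40 useful, 5/7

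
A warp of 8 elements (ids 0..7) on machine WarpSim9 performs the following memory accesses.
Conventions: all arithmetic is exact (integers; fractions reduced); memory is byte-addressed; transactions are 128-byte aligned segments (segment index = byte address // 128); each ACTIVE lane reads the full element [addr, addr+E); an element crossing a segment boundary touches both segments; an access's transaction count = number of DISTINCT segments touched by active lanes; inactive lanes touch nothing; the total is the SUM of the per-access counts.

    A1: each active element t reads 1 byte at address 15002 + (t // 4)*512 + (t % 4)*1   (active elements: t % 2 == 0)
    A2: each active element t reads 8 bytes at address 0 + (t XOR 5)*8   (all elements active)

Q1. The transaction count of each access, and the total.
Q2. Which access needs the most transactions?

A1: 2 transactions
A2: 1 transaction

Answer: 2,1; total 3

Answer: A1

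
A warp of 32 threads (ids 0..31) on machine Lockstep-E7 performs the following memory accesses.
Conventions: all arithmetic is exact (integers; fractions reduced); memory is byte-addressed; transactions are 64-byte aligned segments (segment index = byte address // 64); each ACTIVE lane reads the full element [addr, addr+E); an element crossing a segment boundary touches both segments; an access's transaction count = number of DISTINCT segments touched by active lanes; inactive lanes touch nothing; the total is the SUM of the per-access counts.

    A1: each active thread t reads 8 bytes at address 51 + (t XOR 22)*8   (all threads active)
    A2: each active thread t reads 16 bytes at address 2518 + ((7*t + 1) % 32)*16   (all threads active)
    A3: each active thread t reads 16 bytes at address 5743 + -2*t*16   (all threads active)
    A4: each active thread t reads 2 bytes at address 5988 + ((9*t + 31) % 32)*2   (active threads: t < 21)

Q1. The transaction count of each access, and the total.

A1: 5 transactions
A2: 9 transactions
A3: 16 transactions
A4: 2 transactions

Answer: 5,9,16,2; total 32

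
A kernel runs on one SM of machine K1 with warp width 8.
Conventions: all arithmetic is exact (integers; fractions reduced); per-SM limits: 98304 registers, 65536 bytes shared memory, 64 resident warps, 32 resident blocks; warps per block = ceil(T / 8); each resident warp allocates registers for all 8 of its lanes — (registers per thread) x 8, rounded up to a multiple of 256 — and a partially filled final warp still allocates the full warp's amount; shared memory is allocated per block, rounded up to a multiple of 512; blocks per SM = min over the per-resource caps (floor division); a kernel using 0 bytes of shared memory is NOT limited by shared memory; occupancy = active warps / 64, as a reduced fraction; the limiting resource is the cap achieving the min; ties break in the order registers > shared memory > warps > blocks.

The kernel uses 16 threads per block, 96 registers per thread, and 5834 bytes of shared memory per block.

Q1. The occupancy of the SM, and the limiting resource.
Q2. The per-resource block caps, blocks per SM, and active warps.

Answer: occupancy 5/16, limited by shared memory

registers: 64 blocks
shared memory: 10 blocks
warps: 32 blocks
blocks: 32 blocks

Answer: 10 blocks, 20 active warps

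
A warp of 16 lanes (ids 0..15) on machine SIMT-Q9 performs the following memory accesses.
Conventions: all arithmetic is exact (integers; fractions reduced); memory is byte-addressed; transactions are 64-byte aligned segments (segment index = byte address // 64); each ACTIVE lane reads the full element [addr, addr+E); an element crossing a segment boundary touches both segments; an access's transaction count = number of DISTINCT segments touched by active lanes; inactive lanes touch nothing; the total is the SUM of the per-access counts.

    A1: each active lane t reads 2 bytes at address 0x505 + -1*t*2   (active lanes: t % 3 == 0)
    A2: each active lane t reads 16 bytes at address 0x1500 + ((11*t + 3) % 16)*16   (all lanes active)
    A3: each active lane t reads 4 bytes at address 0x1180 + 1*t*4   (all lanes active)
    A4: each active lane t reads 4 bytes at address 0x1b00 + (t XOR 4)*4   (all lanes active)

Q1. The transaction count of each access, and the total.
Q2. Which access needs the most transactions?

A1: 2 transactions
A2: 4 transactions
A3: 1 transaction
A4: 1 transaction

Answer: 2,4,1,1; total 8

Answer: A2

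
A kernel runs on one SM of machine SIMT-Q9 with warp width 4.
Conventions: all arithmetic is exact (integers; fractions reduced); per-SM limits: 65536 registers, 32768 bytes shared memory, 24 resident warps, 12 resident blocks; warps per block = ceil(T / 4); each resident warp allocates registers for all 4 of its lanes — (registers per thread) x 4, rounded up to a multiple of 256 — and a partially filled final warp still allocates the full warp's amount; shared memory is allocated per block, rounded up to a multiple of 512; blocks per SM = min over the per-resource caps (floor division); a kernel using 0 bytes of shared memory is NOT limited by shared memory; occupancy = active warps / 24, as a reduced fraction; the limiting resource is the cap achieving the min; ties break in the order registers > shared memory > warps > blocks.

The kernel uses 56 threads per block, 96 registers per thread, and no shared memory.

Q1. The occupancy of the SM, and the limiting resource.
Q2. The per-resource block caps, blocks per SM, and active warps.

Answer: occupancy 7/12, limited by warps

registers: 9 blocks
shared memory: no limit (kernel uses none)
warps: 1 block
blocks: 12 blocks

Answer: 1 block, 14 active warps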